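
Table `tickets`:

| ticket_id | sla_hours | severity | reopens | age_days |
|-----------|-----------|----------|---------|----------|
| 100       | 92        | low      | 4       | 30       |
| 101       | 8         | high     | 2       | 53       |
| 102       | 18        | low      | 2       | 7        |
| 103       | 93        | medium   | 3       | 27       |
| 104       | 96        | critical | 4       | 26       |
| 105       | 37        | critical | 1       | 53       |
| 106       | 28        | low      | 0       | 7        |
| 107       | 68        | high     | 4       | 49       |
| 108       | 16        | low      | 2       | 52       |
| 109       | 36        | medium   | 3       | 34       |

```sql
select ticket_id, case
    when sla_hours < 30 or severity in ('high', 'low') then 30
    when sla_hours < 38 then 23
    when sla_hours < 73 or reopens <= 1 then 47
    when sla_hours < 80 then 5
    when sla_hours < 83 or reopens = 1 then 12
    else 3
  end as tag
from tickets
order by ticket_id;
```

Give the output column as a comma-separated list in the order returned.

30, 30, 30, 3, 3, 23, 30, 30, 30, 23

ticket_id=100: sla_hours < 30 or severity in ('high', 'low') → 30
ticket_id=101: sla_hours < 30 or severity in ('high', 'low') → 30
ticket_id=102: sla_hours < 30 or severity in ('high', 'low') → 30
ticket_id=103: ELSE → 3
ticket_id=104: ELSE → 3
ticket_id=105: sla_hours < 38 → 23
ticket_id=106: sla_hours < 30 or severity in ('high', 'low') → 30
ticket_id=107: sla_hours < 30 or severity in ('high', 'low') → 30
ticket_id=108: sla_hours < 30 or severity in ('high', 'low') → 30
ticket_id=109: sla_hours < 38 → 23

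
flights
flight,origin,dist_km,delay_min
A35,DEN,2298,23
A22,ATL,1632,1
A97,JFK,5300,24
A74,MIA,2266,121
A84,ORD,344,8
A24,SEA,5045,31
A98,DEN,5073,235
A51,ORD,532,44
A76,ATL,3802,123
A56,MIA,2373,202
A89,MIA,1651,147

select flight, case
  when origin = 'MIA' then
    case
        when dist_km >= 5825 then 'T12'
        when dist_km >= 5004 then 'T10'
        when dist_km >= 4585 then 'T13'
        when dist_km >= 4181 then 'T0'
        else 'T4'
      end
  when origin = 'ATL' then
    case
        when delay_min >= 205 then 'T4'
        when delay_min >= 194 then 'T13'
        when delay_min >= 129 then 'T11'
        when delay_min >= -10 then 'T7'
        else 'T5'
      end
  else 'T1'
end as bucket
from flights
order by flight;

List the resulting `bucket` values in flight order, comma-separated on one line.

flight=A22: origin='ATL' → inner[delay_min >= -10] → T7
flight=A24: origin='SEA' → outer ELSE → T1
flight=A35: origin='DEN' → outer ELSE → T1
flight=A51: origin='ORD' → outer ELSE → T1
flight=A56: origin='MIA' → inner[ELSE] → T4
flight=A74: origin='MIA' → inner[ELSE] → T4
flight=A76: origin='ATL' → inner[delay_min >= -10] → T7
flight=A84: origin='ORD' → outer ELSE → T1
flight=A89: origin='MIA' → inner[ELSE] → T4
flight=A97: origin='JFK' → outer ELSE → T1
flight=A98: origin='DEN' → outer ELSE → T1

T7, T1, T1, T1, T4, T4, T7, T1, T4, T1, T1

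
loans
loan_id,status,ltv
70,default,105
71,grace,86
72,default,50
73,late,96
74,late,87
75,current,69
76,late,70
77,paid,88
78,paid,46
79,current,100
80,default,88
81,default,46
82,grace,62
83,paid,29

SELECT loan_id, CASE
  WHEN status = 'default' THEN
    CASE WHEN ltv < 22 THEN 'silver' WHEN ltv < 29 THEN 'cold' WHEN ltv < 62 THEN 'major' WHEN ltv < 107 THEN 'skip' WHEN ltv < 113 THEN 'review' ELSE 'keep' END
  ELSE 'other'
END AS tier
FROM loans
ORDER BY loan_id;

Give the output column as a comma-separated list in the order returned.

loan_id=70: status='default' → inner[ltv < 107] → skip
loan_id=71: status='grace' → outer ELSE → other
loan_id=72: status='default' → inner[ltv < 62] → major
loan_id=73: status='late' → outer ELSE → other
loan_id=74: status='late' → outer ELSE → other
loan_id=75: status='current' → outer ELSE → other
loan_id=76: status='late' → outer ELSE → other
loan_id=77: status='paid' → outer ELSE → other
loan_id=78: status='paid' → outer ELSE → other
loan_id=79: status='current' → outer ELSE → other
loan_id=80: status='default' → inner[ltv < 107] → skip
loan_id=81: status='default' → inner[ltv < 62] → major
loan_id=82: status='grace' → outer ELSE → other
loan_id=83: status='paid' → outer ELSE → other

skip, other, major, other, other, other, other, other, other, other, skip, major, other, other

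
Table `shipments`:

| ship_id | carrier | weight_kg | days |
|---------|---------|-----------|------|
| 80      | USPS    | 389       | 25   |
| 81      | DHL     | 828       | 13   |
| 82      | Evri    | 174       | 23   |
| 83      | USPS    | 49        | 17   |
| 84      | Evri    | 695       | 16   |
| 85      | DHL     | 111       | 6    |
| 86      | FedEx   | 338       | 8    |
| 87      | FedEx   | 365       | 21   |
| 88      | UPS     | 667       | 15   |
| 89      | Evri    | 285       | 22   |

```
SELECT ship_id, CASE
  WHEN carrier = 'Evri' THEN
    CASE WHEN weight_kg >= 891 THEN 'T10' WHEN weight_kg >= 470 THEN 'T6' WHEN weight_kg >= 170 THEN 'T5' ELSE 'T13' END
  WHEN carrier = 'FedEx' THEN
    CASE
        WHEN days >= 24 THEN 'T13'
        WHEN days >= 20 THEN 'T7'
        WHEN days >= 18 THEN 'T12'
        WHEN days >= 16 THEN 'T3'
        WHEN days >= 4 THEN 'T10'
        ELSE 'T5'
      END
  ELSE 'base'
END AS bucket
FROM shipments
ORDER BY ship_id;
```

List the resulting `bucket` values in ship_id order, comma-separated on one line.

base, base, T5, base, T6, base, T10, T7, base, T5

ship_id=80: carrier='USPS' → outer ELSE → base
ship_id=81: carrier='DHL' → outer ELSE → base
ship_id=82: carrier='Evri' → inner[weight_kg >= 170] → T5
ship_id=83: carrier='USPS' → outer ELSE → base
ship_id=84: carrier='Evri' → inner[weight_kg >= 470] → T6
ship_id=85: carrier='DHL' → outer ELSE → base
ship_id=86: carrier='FedEx' → inner[days >= 4] → T10
ship_id=87: carrier='FedEx' → inner[days >= 20] → T7
ship_id=88: carrier='UPS' → outer ELSE → base
ship_id=89: carrier='Evri' → inner[weight_kg >= 170] → T5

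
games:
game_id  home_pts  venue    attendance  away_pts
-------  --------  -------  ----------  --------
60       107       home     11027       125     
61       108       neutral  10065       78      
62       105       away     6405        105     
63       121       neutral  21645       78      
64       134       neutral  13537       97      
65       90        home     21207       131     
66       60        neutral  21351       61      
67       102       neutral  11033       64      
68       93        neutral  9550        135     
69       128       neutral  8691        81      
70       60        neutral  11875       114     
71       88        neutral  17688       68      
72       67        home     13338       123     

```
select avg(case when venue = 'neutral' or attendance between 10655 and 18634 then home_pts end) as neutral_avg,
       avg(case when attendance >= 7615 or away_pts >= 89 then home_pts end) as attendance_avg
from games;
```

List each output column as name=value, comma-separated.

neutral_avg=97.0909090909, attendance_avg=97.1538461538

[neutral_avg: venue = 'neutral' or attendance between 10655 and 18634]
game_id=60: ✓ → 107
game_id=61: ✓ → 108
game_id=62: ✗
game_id=63: ✓ → 121
game_id=64: ✓ → 134
game_id=65: ✗
game_id=66: ✓ → 60
game_id=67: ✓ → 102
game_id=68: ✓ → 93
game_id=69: ✓ → 128
game_id=70: ✓ → 60
game_id=71: ✓ → 88
game_id=72: ✓ → 67
neutral_avg = (107 + 108 + 121 + 134 + 60 + 102 + 93 + 128 + 60 + 88 + 67) / 11 = 97.0909090909
—
[attendance_avg: attendance >= 7615 or away_pts >= 89]
game_id=60: ✓ → 107
game_id=61: ✓ → 108
game_id=62: ✓ → 105
game_id=63: ✓ → 121
game_id=64: ✓ → 134
game_id=65: ✓ → 90
game_id=66: ✓ → 60
game_id=67: ✓ → 102
game_id=68: ✓ → 93
game_id=69: ✓ → 128
game_id=70: ✓ → 60
game_id=71: ✓ → 88
game_id=72: ✓ → 67
attendance_avg = (107 + 108 + 105 + 121 + 134 + 90 + 60 + 102 + 93 + 128 + 60 + 88 + 67) / 13 = 97.1538461538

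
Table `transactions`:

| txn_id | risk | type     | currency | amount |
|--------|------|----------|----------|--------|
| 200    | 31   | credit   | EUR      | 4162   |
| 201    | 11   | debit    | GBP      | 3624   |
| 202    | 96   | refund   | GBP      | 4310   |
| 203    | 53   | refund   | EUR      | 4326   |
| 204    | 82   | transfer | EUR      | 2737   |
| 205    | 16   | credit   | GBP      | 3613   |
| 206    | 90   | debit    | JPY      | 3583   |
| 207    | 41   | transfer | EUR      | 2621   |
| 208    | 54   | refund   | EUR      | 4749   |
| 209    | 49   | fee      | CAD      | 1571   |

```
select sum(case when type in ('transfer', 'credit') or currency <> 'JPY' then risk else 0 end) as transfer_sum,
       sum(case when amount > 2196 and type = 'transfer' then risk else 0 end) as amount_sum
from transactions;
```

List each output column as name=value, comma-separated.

[transfer_sum: type in ('transfer', 'credit') or currency <> 'JPY']
txn_id=200: ✓ → 31
txn_id=201: ✓ → 11
txn_id=202: ✓ → 96
txn_id=203: ✓ → 53
txn_id=204: ✓ → 82
txn_id=205: ✓ → 16
txn_id=206: ✗
txn_id=207: ✓ → 41
txn_id=208: ✓ → 54
txn_id=209: ✓ → 49
transfer_sum = 31 + 11 + 96 + 53 + 82 + 16 + 41 + 54 + 49 = 433
—
[amount_sum: amount > 2196 and type = 'transfer']
txn_id=200: ✗
txn_id=201: ✗
txn_id=202: ✗
txn_id=203: ✗
txn_id=204: ✓ → 82
txn_id=205: ✗
txn_id=206: ✗
txn_id=207: ✓ → 41
txn_id=208: ✗
txn_id=209: ✗
amount_sum = 82 + 41 = 123

transfer_sum=433, amount_sum=123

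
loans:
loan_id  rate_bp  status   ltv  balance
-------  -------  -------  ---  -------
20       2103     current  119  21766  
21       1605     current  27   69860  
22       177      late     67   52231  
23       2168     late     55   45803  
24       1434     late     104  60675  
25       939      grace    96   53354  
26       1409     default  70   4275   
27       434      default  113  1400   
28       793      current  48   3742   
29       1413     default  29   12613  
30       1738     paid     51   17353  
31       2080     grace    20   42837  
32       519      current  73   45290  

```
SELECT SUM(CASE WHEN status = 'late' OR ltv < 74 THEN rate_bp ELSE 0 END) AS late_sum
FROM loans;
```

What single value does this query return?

loan_id=20: ✗
loan_id=21: ✓ → 1605
loan_id=22: ✓ → 177
loan_id=23: ✓ → 2168
loan_id=24: ✓ → 1434
loan_id=25: ✗
loan_id=26: ✓ → 1409
loan_id=27: ✗
loan_id=28: ✓ → 793
loan_id=29: ✓ → 1413
loan_id=30: ✓ → 1738
loan_id=31: ✓ → 2080
loan_id=32: ✓ → 519
late_sum = 1605 + 177 + 2168 + 1434 + 1409 + 793 + 1413 + 1738 + 2080 + 519 = 13336

13336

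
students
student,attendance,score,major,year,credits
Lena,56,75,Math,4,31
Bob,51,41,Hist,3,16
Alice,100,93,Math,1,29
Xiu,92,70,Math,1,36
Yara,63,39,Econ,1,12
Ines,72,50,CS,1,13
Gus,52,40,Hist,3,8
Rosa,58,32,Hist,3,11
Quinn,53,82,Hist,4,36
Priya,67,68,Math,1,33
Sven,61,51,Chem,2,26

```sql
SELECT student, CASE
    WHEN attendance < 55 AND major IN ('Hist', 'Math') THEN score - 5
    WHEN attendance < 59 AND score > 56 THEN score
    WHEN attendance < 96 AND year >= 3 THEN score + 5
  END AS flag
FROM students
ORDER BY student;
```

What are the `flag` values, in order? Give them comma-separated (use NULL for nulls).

student=Alice: (no match → NULL) → NULL
student=Bob: attendance < 55 AND major IN ('Hist', 'Math') → 36
student=Gus: attendance < 55 AND major IN ('Hist', 'Math') → 35
student=Ines: (no match → NULL) → NULL
student=Lena: attendance < 59 AND score > 56 → 75
student=Priya: (no match → NULL) → NULL
student=Quinn: attendance < 55 AND major IN ('Hist', 'Math') → 77
student=Rosa: attendance < 96 AND year >= 3 → 37
student=Sven: (no match → NULL) → NULL
student=Xiu: (no match → NULL) → NULL
student=Yara: (no match → NULL) → NULL

NULL, 36, 35, NULL, 75, NULL, 77, 37, NULL, NULL, NULL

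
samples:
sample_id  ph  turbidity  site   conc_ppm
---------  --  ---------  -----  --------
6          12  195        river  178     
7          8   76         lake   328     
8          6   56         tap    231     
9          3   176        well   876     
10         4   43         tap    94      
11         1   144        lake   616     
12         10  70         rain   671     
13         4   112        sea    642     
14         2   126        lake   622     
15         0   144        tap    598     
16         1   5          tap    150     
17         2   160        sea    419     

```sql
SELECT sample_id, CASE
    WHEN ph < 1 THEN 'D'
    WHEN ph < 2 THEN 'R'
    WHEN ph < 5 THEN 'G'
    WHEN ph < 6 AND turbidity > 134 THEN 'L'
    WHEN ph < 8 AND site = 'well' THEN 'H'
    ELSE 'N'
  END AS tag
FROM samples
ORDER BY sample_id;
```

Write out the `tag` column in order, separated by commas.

N, N, N, G, G, R, N, G, G, D, R, G

sample_id=6: ELSE → N
sample_id=7: ELSE → N
sample_id=8: ELSE → N
sample_id=9: ph < 5 → G
sample_id=10: ph < 5 → G
sample_id=11: ph < 2 → R
sample_id=12: ELSE → N
sample_id=13: ph < 5 → G
sample_id=14: ph < 5 → G
sample_id=15: ph < 1 → D
sample_id=16: ph < 2 → R
sample_id=17: ph < 5 → G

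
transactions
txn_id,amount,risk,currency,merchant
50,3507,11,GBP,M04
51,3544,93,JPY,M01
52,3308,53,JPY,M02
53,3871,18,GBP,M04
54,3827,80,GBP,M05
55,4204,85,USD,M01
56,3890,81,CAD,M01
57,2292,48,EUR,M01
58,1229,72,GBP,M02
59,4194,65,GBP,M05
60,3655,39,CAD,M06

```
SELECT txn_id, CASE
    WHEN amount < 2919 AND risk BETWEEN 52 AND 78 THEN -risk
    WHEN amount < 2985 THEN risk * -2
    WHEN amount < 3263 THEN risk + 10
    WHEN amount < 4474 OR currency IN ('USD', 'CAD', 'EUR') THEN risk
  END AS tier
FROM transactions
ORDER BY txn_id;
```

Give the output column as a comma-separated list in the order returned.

11, 93, 53, 18, 80, 85, 81, -96, -72, 65, 39

txn_id=50: amount < 4474 OR currency IN ('USD', 'CAD', 'EUR') → 11
txn_id=51: amount < 4474 OR currency IN ('USD', 'CAD', 'EUR') → 93
txn_id=52: amount < 4474 OR currency IN ('USD', 'CAD', 'EUR') → 53
txn_id=53: amount < 4474 OR currency IN ('USD', 'CAD', 'EUR') → 18
txn_id=54: amount < 4474 OR currency IN ('USD', 'CAD', 'EUR') → 80
txn_id=55: amount < 4474 OR currency IN ('USD', 'CAD', 'EUR') → 85
txn_id=56: amount < 4474 OR currency IN ('USD', 'CAD', 'EUR') → 81
txn_id=57: amount < 2985 → -96
txn_id=58: amount < 2919 AND risk BETWEEN 52 AND 78 → -72
txn_id=59: amount < 4474 OR currency IN ('USD', 'CAD', 'EUR') → 65
txn_id=60: amount < 4474 OR currency IN ('USD', 'CAD', 'EUR') → 39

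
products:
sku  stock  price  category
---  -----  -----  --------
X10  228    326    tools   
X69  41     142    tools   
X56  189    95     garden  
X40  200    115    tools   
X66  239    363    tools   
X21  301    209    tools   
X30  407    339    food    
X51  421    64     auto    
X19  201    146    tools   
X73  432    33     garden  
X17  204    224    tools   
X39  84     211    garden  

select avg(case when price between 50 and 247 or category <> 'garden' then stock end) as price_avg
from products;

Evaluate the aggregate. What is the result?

sku=X10: ✓ → 228
sku=X69: ✓ → 41
sku=X56: ✓ → 189
sku=X40: ✓ → 200
sku=X66: ✓ → 239
sku=X21: ✓ → 301
sku=X30: ✓ → 407
sku=X51: ✓ → 421
sku=X19: ✓ → 201
sku=X73: ✗
sku=X17: ✓ → 204
sku=X39: ✓ → 84
price_avg = (228 + 41 + 189 + 200 + 239 + 301 + 407 + 421 + 201 + 204 + 84) / 11 = 228.6363636364

228.6363636364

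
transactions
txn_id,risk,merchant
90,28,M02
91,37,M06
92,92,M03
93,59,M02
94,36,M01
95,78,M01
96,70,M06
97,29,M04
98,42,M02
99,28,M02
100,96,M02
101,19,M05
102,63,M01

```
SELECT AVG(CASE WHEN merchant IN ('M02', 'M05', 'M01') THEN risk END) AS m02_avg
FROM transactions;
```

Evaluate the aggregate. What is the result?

49.8888888889

txn_id=90: ✓ → 28
txn_id=91: ✗
txn_id=92: ✗
txn_id=93: ✓ → 59
txn_id=94: ✓ → 36
txn_id=95: ✓ → 78
txn_id=96: ✗
txn_id=97: ✗
txn_id=98: ✓ → 42
txn_id=99: ✓ → 28
txn_id=100: ✓ → 96
txn_id=101: ✓ → 19
txn_id=102: ✓ → 63
m02_avg = (28 + 59 + 36 + 78 + 42 + 28 + 96 + 19 + 63) / 9 = 49.8888888889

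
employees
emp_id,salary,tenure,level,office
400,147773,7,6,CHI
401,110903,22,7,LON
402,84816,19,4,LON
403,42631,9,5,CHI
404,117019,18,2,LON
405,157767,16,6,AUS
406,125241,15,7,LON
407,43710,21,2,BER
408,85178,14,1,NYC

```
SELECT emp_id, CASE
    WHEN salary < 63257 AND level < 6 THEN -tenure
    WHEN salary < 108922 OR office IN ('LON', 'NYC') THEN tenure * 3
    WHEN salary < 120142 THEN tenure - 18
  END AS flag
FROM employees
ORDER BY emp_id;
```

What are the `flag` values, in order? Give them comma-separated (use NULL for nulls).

NULL, 66, 57, -9, 54, NULL, 45, -21, 42

emp_id=400: (no match → NULL) → NULL
emp_id=401: salary < 108922 OR office IN ('LON', 'NYC') → 66
emp_id=402: salary < 108922 OR office IN ('LON', 'NYC') → 57
emp_id=403: salary < 63257 AND level < 6 → -9
emp_id=404: salary < 108922 OR office IN ('LON', 'NYC') → 54
emp_id=405: (no match → NULL) → NULL
emp_id=406: salary < 108922 OR office IN ('LON', 'NYC') → 45
emp_id=407: salary < 63257 AND level < 6 → -21
emp_id=408: salary < 108922 OR office IN ('LON', 'NYC') → 42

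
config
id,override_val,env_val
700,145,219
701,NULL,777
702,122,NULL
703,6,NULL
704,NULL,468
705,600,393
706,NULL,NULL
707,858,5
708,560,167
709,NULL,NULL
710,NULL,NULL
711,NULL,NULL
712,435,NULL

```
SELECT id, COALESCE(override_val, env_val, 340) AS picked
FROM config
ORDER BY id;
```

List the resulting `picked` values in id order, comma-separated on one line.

145, 777, 122, 6, 468, 600, 340, 858, 560, 340, 340, 340, 435

id=700: override_val=145 → 145
id=701: override_val=NULL, env_val=777 → 777
id=702: override_val=122 → 122
id=703: override_val=6 → 6
id=704: override_val=NULL, env_val=468 → 468
id=705: override_val=600 → 600
id=706: override_val=NULL, env_val=NULL, → literal 340 → 340
id=707: override_val=858 → 858
id=708: override_val=560 → 560
id=709: override_val=NULL, env_val=NULL, → literal 340 → 340
id=710: override_val=NULL, env_val=NULL, → literal 340 → 340
id=711: override_val=NULL, env_val=NULL, → literal 340 → 340
id=712: override_val=435 → 435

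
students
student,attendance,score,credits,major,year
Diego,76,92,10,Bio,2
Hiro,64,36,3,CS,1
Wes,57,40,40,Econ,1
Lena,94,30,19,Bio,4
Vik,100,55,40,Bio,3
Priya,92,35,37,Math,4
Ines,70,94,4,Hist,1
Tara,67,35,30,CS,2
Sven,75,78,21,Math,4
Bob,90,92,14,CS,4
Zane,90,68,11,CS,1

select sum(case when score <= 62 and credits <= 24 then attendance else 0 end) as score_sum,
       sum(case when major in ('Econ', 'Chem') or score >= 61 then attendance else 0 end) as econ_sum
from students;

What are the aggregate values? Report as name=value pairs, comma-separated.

[score_sum: score <= 62 and credits <= 24]
student=Diego: ✗
student=Hiro: ✓ → 64
student=Wes: ✗
student=Lena: ✓ → 94
student=Vik: ✗
student=Priya: ✗
student=Ines: ✗
student=Tara: ✗
student=Sven: ✗
student=Bob: ✗
student=Zane: ✗
score_sum = 64 + 94 = 158
—
[econ_sum: major in ('Econ', 'Chem') or score >= 61]
student=Diego: ✓ → 76
student=Hiro: ✗
student=Wes: ✓ → 57
student=Lena: ✗
student=Vik: ✗
student=Priya: ✗
student=Ines: ✓ → 70
student=Tara: ✗
student=Sven: ✓ → 75
student=Bob: ✓ → 90
student=Zane: ✓ → 90
econ_sum = 76 + 57 + 70 + 75 + 90 + 90 = 458

score_sum=158, econ_sum=458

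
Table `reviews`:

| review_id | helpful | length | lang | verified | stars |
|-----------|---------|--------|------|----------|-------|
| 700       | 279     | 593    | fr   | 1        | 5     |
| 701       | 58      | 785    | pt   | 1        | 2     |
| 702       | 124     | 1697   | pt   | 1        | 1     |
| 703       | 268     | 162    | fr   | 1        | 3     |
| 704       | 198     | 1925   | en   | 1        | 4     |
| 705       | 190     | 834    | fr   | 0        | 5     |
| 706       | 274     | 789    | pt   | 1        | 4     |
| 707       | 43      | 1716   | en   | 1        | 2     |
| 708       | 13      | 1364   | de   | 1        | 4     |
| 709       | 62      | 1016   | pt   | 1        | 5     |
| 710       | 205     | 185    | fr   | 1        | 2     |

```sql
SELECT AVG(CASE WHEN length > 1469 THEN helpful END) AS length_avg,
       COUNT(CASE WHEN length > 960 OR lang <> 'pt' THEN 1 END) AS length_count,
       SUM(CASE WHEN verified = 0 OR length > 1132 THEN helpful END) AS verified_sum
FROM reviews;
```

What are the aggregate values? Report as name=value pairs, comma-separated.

length_avg=121.6666666667, length_count=9, verified_sum=568

[length_avg: length > 1469]
review_id=700: ✗
review_id=701: ✗
review_id=702: ✓ → 124
review_id=703: ✗
review_id=704: ✓ → 198
review_id=705: ✗
review_id=706: ✗
review_id=707: ✓ → 43
review_id=708: ✗
review_id=709: ✗
review_id=710: ✗
length_avg = (124 + 198 + 43) / 3 = 121.6666666667
—
[length_count: length > 960 OR lang <> 'pt']
review_id=700: ✓ → 1
review_id=701: ✗
review_id=702: ✓ → 1
review_id=703: ✓ → 1
review_id=704: ✓ → 1
review_id=705: ✓ → 1
review_id=706: ✗
review_id=707: ✓ → 1
review_id=708: ✓ → 1
review_id=709: ✓ → 1
review_id=710: ✓ → 1
length_count = COUNT(1, 1, 1, 1, 1, 1, 1, 1, 1) = 9
—
[verified_sum: verified = 0 OR length > 1132]
review_id=700: ✗
review_id=701: ✗
review_id=702: ✓ → 124
review_id=703: ✗
review_id=704: ✓ → 198
review_id=705: ✓ → 190
review_id=706: ✗
review_id=707: ✓ → 43
review_id=708: ✓ → 13
review_id=709: ✗
review_id=710: ✗
verified_sum = 124 + 198 + 190 + 43 + 13 = 568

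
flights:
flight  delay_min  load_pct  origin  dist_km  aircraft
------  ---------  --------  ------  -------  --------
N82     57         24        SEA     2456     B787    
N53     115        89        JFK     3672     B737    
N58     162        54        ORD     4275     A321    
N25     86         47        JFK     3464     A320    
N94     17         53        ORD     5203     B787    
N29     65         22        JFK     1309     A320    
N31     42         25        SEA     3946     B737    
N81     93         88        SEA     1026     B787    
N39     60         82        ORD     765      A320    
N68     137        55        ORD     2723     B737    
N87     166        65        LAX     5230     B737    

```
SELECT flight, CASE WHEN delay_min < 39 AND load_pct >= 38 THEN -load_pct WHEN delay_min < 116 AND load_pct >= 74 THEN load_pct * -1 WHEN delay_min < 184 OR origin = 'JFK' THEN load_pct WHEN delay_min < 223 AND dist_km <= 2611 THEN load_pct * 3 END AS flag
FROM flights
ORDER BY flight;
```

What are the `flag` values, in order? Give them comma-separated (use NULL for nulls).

47, 22, 25, -82, -89, 54, 55, -88, 24, 65, -53

flight=N25: delay_min < 184 OR origin = 'JFK' → 47
flight=N29: delay_min < 184 OR origin = 'JFK' → 22
flight=N31: delay_min < 184 OR origin = 'JFK' → 25
flight=N39: delay_min < 116 AND load_pct >= 74 → -82
flight=N53: delay_min < 116 AND load_pct >= 74 → -89
flight=N58: delay_min < 184 OR origin = 'JFK' → 54
flight=N68: delay_min < 184 OR origin = 'JFK' → 55
flight=N81: delay_min < 116 AND load_pct >= 74 → -88
flight=N82: delay_min < 184 OR origin = 'JFK' → 24
flight=N87: delay_min < 184 OR origin = 'JFK' → 65
flight=N94: delay_min < 39 AND load_pct >= 38 → -53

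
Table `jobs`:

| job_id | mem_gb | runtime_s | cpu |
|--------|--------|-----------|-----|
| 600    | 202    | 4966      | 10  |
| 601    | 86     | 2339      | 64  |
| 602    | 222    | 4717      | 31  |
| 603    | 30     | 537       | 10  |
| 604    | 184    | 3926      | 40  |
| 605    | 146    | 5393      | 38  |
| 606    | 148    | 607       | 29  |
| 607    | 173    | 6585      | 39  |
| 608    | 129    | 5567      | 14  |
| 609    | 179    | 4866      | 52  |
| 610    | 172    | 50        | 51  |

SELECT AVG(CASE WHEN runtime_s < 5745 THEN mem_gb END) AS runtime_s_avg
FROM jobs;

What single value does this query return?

149.8

job_id=600: ✓ → 202
job_id=601: ✓ → 86
job_id=602: ✓ → 222
job_id=603: ✓ → 30
job_id=604: ✓ → 184
job_id=605: ✓ → 146
job_id=606: ✓ → 148
job_id=607: ✗
job_id=608: ✓ → 129
job_id=609: ✓ → 179
job_id=610: ✓ → 172
runtime_s_avg = (202 + 86 + 222 + 30 + 184 + 146 + 148 + 129 + 179 + 172) / 10 = 149.8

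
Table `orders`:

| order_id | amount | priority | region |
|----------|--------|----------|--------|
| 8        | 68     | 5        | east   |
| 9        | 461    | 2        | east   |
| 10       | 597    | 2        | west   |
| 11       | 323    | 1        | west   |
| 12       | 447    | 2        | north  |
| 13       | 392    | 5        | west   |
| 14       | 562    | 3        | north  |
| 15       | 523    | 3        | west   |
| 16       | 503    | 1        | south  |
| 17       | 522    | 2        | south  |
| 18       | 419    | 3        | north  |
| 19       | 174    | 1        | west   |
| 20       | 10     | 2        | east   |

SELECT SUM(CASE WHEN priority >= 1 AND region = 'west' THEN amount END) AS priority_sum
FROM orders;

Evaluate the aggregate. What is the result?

2009

order_id=8: ✗
order_id=9: ✗
order_id=10: ✓ → 597
order_id=11: ✓ → 323
order_id=12: ✗
order_id=13: ✓ → 392
order_id=14: ✗
order_id=15: ✓ → 523
order_id=16: ✗
order_id=17: ✗
order_id=18: ✗
order_id=19: ✓ → 174
order_id=20: ✗
priority_sum = 597 + 323 + 392 + 523 + 174 = 2009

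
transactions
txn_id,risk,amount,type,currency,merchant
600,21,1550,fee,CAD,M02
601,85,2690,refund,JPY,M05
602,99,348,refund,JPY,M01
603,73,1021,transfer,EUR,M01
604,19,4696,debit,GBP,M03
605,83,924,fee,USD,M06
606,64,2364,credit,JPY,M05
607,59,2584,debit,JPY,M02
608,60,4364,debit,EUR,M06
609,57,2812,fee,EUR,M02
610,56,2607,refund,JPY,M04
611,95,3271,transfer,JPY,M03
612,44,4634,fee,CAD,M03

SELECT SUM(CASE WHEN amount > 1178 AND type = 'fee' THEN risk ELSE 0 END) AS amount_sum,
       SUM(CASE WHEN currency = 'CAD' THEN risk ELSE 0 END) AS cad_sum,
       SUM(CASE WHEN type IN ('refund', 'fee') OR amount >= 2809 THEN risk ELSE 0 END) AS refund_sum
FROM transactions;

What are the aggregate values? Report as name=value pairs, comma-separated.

amount_sum=122, cad_sum=65, refund_sum=619

[amount_sum: amount > 1178 AND type = 'fee']
txn_id=600: ✓ → 21
txn_id=601: ✗
txn_id=602: ✗
txn_id=603: ✗
txn_id=604: ✗
txn_id=605: ✗
txn_id=606: ✗
txn_id=607: ✗
txn_id=608: ✗
txn_id=609: ✓ → 57
txn_id=610: ✗
txn_id=611: ✗
txn_id=612: ✓ → 44
amount_sum = 21 + 57 + 44 = 122
—
[cad_sum: currency = 'CAD']
txn_id=600: ✓ → 21
txn_id=601: ✗
txn_id=602: ✗
txn_id=603: ✗
txn_id=604: ✗
txn_id=605: ✗
txn_id=606: ✗
txn_id=607: ✗
txn_id=608: ✗
txn_id=609: ✗
txn_id=610: ✗
txn_id=611: ✗
txn_id=612: ✓ → 44
cad_sum = 21 + 44 = 65
—
[refund_sum: type IN ('refund', 'fee') OR amount >= 2809]
txn_id=600: ✓ → 21
txn_id=601: ✓ → 85
txn_id=602: ✓ → 99
txn_id=603: ✗
txn_id=604: ✓ → 19
txn_id=605: ✓ → 83
txn_id=606: ✗
txn_id=607: ✗
txn_id=608: ✓ → 60
txn_id=609: ✓ → 57
txn_id=610: ✓ → 56
txn_id=611: ✓ → 95
txn_id=612: ✓ → 44
refund_sum = 21 + 85 + 99 + 19 + 83 + 60 + 57 + 56 + 95 + 44 = 619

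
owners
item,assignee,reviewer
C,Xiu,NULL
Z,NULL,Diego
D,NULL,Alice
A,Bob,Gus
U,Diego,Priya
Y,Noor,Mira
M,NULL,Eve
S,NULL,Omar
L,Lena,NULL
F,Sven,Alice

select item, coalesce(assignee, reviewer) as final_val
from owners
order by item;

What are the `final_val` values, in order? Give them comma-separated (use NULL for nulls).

item=A: assignee=Bob → Bob
item=C: assignee=Xiu → Xiu
item=D: assignee=NULL, reviewer=Alice → Alice
item=F: assignee=Sven → Sven
item=L: assignee=Lena → Lena
item=M: assignee=NULL, reviewer=Eve → Eve
item=S: assignee=NULL, reviewer=Omar → Omar
item=U: assignee=Diego → Diego
item=Y: assignee=Noor → Noor
item=Z: assignee=NULL, reviewer=Diego → Diego

Bob, Xiu, Alice, Sven, Lena, Eve, Omar, Diego, Noor, Diego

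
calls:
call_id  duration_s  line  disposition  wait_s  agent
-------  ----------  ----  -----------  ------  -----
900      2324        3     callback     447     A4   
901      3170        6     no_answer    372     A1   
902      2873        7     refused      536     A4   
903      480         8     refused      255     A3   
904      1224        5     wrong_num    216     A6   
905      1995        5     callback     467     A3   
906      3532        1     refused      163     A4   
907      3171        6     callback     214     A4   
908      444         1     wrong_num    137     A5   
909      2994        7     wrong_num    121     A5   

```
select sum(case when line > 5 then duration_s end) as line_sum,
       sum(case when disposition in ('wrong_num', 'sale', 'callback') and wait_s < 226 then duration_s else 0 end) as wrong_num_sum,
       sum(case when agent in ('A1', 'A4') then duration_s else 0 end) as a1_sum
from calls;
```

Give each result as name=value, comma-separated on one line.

line_sum=12688, wrong_num_sum=7833, a1_sum=15070

[line_sum: line > 5]
call_id=900: ✗
call_id=901: ✓ → 3170
call_id=902: ✓ → 2873
call_id=903: ✓ → 480
call_id=904: ✗
call_id=905: ✗
call_id=906: ✗
call_id=907: ✓ → 3171
call_id=908: ✗
call_id=909: ✓ → 2994
line_sum = 3170 + 2873 + 480 + 3171 + 2994 = 12688
—
[wrong_num_sum: disposition in ('wrong_num', 'sale', 'callback') and wait_s < 226]
call_id=900: ✗
call_id=901: ✗
call_id=902: ✗
call_id=903: ✗
call_id=904: ✓ → 1224
call_id=905: ✗
call_id=906: ✗
call_id=907: ✓ → 3171
call_id=908: ✓ → 444
call_id=909: ✓ → 2994
wrong_num_sum = 1224 + 3171 + 444 + 2994 = 7833
—
[a1_sum: agent in ('A1', 'A4')]
call_id=900: ✓ → 2324
call_id=901: ✓ → 3170
call_id=902: ✓ → 2873
call_id=903: ✗
call_id=904: ✗
call_id=905: ✗
call_id=906: ✓ → 3532
call_id=907: ✓ → 3171
call_id=908: ✗
call_id=909: ✗
a1_sum = 2324 + 3170 + 2873 + 3532 + 3171 = 15070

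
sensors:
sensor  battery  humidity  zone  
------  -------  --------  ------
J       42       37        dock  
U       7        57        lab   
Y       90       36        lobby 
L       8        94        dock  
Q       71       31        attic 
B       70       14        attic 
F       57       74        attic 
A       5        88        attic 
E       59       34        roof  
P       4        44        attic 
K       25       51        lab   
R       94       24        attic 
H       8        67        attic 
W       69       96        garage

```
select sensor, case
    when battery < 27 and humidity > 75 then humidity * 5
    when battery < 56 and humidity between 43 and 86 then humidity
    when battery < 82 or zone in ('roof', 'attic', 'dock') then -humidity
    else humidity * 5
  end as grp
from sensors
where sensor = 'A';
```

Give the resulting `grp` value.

440

sensor = A: battery=5, humidity=88, zone=attic.
battery < 27 and humidity > 75 → true → 440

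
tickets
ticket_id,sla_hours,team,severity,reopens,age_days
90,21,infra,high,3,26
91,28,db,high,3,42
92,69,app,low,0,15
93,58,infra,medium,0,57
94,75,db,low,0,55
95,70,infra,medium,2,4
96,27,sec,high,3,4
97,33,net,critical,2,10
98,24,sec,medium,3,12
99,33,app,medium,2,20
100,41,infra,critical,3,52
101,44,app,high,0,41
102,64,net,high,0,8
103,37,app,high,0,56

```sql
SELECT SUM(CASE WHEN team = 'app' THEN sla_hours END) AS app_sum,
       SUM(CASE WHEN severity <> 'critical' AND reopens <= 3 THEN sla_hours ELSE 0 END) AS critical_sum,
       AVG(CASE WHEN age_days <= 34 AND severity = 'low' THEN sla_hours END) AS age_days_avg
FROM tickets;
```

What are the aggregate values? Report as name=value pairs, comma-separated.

app_sum=183, critical_sum=550, age_days_avg=69

[app_sum: team = 'app']
ticket_id=90: ✗
ticket_id=91: ✗
ticket_id=92: ✓ → 69
ticket_id=93: ✗
ticket_id=94: ✗
ticket_id=95: ✗
ticket_id=96: ✗
ticket_id=97: ✗
ticket_id=98: ✗
ticket_id=99: ✓ → 33
ticket_id=100: ✗
ticket_id=101: ✓ → 44
ticket_id=102: ✗
ticket_id=103: ✓ → 37
app_sum = 69 + 33 + 44 + 37 = 183
—
[critical_sum: severity <> 'critical' AND reopens <= 3]
ticket_id=90: ✓ → 21
ticket_id=91: ✓ → 28
ticket_id=92: ✓ → 69
ticket_id=93: ✓ → 58
ticket_id=94: ✓ → 75
ticket_id=95: ✓ → 70
ticket_id=96: ✓ → 27
ticket_id=97: ✗
ticket_id=98: ✓ → 24
ticket_id=99: ✓ → 33
ticket_id=100: ✗
ticket_id=101: ✓ → 44
ticket_id=102: ✓ → 64
ticket_id=103: ✓ → 37
critical_sum = 21 + 28 + 69 + 58 + 75 + 70 + 27 + 24 + 33 + 44 + 64 + 37 = 550
—
[age_days_avg: age_days <= 34 AND severity = 'low']
ticket_id=90: ✗
ticket_id=91: ✗
ticket_id=92: ✓ → 69
ticket_id=93: ✗
ticket_id=94: ✗
ticket_id=95: ✗
ticket_id=96: ✗
ticket_id=97: ✗
ticket_id=98: ✗
ticket_id=99: ✗
ticket_id=100: ✗
ticket_id=101: ✗
ticket_id=102: ✗
ticket_id=103: ✗
age_days_avg = 69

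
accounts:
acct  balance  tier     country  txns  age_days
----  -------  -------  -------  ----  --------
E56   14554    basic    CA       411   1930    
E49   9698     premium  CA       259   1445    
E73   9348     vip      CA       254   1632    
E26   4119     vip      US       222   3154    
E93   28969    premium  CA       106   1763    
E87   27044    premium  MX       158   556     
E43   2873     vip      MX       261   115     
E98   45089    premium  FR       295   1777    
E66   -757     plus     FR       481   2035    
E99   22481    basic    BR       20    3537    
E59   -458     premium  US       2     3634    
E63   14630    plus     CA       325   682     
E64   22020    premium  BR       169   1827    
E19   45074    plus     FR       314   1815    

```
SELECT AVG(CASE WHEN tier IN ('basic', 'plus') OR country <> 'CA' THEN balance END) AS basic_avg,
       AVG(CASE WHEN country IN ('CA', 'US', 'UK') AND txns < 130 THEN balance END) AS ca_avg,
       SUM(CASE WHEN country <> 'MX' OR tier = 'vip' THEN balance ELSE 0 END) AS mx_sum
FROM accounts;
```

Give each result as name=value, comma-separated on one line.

basic_avg=17879, ca_avg=14255.5, mx_sum=217640

[basic_avg: tier IN ('basic', 'plus') OR country <> 'CA']
acct=E56: ✓ → 14554
acct=E49: ✗
acct=E73: ✗
acct=E26: ✓ → 4119
acct=E93: ✗
acct=E87: ✓ → 27044
acct=E43: ✓ → 2873
acct=E98: ✓ → 45089
acct=E66: ✓ → -757
acct=E99: ✓ → 22481
acct=E59: ✓ → -458
acct=E63: ✓ → 14630
acct=E64: ✓ → 22020
acct=E19: ✓ → 45074
basic_avg = (14554 + 4119 + 27044 + 2873 + 45089 + -757 + 22481 + -458 + 14630 + 22020 + 45074) / 11 = 17879
—
[ca_avg: country IN ('CA', 'US', 'UK') AND txns < 130]
acct=E56: ✗
acct=E49: ✗
acct=E73: ✗
acct=E26: ✗
acct=E93: ✓ → 28969
acct=E87: ✗
acct=E43: ✗
acct=E98: ✗
acct=E66: ✗
acct=E99: ✗
acct=E59: ✓ → -458
acct=E63: ✗
acct=E64: ✗
acct=E19: ✗
ca_avg = (28969 + -458) / 2 = 14255.5
—
[mx_sum: country <> 'MX' OR tier = 'vip']
acct=E56: ✓ → 14554
acct=E49: ✓ → 9698
acct=E73: ✓ → 9348
acct=E26: ✓ → 4119
acct=E93: ✓ → 28969
acct=E87: ✗
acct=E43: ✓ → 2873
acct=E98: ✓ → 45089
acct=E66: ✓ → -757
acct=E99: ✓ → 22481
acct=E59: ✓ → -458
acct=E63: ✓ → 14630
acct=E64: ✓ → 22020
acct=E19: ✓ → 45074
mx_sum = 14554 + 9698 + 9348 + 4119 + 28969 + 2873 + 45089 + -757 + 22481 + -458 + 14630 + 22020 + 45074 = 217640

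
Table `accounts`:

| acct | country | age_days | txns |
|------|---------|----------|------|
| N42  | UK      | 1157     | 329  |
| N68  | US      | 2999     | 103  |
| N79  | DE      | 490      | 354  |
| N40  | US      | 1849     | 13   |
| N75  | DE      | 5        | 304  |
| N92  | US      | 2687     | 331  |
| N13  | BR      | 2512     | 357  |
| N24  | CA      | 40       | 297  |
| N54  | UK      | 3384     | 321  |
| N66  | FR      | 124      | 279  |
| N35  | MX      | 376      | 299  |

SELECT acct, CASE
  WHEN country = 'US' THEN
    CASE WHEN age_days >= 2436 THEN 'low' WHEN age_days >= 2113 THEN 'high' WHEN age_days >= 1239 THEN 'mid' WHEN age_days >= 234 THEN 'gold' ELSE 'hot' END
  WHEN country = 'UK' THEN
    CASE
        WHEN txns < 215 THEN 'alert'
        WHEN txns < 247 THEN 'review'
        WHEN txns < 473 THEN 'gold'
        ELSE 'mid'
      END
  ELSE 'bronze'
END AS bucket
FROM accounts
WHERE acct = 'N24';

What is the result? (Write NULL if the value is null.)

bronze

acct = N24: country=CA, age_days=40, txns=297.
country='CA' → outer ELSE → bronze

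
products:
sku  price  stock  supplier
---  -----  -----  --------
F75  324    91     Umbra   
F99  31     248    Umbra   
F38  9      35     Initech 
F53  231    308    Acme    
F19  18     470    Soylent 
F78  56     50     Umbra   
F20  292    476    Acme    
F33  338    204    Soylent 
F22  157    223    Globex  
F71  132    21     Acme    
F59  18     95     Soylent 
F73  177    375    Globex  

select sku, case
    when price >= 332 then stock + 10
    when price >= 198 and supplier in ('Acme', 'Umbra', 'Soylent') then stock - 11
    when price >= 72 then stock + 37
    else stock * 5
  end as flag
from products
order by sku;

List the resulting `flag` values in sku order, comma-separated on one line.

sku=F19: ELSE → 2350
sku=F20: price >= 198 and supplier in ('Acme', 'Umbra', 'Soylent') → 465
sku=F22: price >= 72 → 260
sku=F33: price >= 332 → 214
sku=F38: ELSE → 175
sku=F53: price >= 198 and supplier in ('Acme', 'Umbra', 'Soylent') → 297
sku=F59: ELSE → 475
sku=F71: price >= 72 → 58
sku=F73: price >= 72 → 412
sku=F75: price >= 198 and supplier in ('Acme', 'Umbra', 'Soylent') → 80
sku=F78: ELSE → 250
sku=F99: ELSE → 1240

2350, 465, 260, 214, 175, 297, 475, 58, 412, 80, 250, 1240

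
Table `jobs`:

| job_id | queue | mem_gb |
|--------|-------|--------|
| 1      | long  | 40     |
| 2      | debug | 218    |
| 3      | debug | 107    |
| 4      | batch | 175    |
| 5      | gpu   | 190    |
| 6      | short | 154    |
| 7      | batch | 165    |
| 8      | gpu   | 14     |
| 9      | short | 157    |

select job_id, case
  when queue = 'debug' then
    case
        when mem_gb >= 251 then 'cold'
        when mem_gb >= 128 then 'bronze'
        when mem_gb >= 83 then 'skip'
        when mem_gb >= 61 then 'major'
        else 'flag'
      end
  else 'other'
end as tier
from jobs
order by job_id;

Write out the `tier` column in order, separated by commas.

job_id=1: queue='long' → outer ELSE → other
job_id=2: queue='debug' → inner[mem_gb >= 128] → bronze
job_id=3: queue='debug' → inner[mem_gb >= 83] → skip
job_id=4: queue='batch' → outer ELSE → other
job_id=5: queue='gpu' → outer ELSE → other
job_id=6: queue='short' → outer ELSE → other
job_id=7: queue='batch' → outer ELSE → other
job_id=8: queue='gpu' → outer ELSE → other
job_id=9: queue='short' → outer ELSE → other

other, bronze, skip, other, other, other, other, other, other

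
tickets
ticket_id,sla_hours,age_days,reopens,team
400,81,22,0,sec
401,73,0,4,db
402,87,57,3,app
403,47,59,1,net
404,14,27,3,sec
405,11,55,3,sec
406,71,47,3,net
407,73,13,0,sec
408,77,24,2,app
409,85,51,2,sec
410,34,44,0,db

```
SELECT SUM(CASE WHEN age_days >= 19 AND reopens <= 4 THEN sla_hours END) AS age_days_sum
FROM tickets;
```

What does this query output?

507

ticket_id=400: ✓ → 81
ticket_id=401: ✗
ticket_id=402: ✓ → 87
ticket_id=403: ✓ → 47
ticket_id=404: ✓ → 14
ticket_id=405: ✓ → 11
ticket_id=406: ✓ → 71
ticket_id=407: ✗
ticket_id=408: ✓ → 77
ticket_id=409: ✓ → 85
ticket_id=410: ✓ → 34
age_days_sum = 81 + 87 + 47 + 14 + 11 + 71 + 77 + 85 + 34 = 507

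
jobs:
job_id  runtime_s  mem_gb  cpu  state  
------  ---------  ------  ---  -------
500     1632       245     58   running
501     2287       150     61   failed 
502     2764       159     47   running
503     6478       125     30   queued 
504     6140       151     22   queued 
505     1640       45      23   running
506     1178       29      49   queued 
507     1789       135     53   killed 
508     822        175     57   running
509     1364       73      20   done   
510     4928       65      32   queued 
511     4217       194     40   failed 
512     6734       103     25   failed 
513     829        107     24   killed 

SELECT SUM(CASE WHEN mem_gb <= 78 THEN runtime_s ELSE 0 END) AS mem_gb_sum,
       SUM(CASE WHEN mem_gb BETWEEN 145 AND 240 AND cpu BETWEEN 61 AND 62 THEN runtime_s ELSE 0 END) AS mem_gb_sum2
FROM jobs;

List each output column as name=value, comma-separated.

[mem_gb_sum: mem_gb <= 78]
job_id=500: ✗
job_id=501: ✗
job_id=502: ✗
job_id=503: ✗
job_id=504: ✗
job_id=505: ✓ → 1640
job_id=506: ✓ → 1178
job_id=507: ✗
job_id=508: ✗
job_id=509: ✓ → 1364
job_id=510: ✓ → 4928
job_id=511: ✗
job_id=512: ✗
job_id=513: ✗
mem_gb_sum = 1640 + 1178 + 1364 + 4928 = 9110
—
[mem_gb_sum2: mem_gb BETWEEN 145 AND 240 AND cpu BETWEEN 61 AND 62]
job_id=500: ✗
job_id=501: ✓ → 2287
job_id=502: ✗
job_id=503: ✗
job_id=504: ✗
job_id=505: ✗
job_id=506: ✗
job_id=507: ✗
job_id=508: ✗
job_id=509: ✗
job_id=510: ✗
job_id=511: ✗
job_id=512: ✗
job_id=513: ✗
mem_gb_sum2 = 2287

mem_gb_sum=9110, mem_gb_sum2=2287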